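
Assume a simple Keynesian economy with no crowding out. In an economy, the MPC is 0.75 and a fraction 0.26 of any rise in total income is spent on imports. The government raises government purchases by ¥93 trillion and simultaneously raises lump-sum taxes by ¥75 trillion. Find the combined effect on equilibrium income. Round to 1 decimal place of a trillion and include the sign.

Expenditure multiplier = 1/(1 − c + m) = 1/(1 − 0.75 + 0.26) = 1/0.51 ≈ 1.961.
ΔG contributes k·ΔG = (+¥93 trillion) / 0.51 ≈ +¥182.4 trillion.
ΔT of +¥75 trillion changes first-round spending by −c·ΔT = −¥56.25 trillion, contributing k·(−c·ΔT) = (−¥56.25 trillion) / 0.51 ≈ −¥110.3 trillion.
Net ΔY = k(ΔG − c·ΔT) = (+¥36.75 trillion) / 0.51 ≈ +¥72.1 trillion.

+¥72.1 trillion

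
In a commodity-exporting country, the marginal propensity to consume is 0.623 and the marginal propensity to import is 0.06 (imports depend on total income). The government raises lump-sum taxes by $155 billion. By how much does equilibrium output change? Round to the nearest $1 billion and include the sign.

A lump-sum tax change of +$155 billion shifts disposable income by −$155 billion; first-round consumption changes by −c × ΔT = −0.623 × (+$155 billion) = −$96.565 billion.
Expenditure multiplier = 1/(1 − c + m) = 1/(1 − 0.623 + 0.06) = 1/0.437 ≈ 2.288.
The tax multiplier is −c × k ≈ −1.426, so ΔY = k × (−c·ΔT) = (−$96.565 billion) / 0.437 ≈ −$221 billion.

−$221 billion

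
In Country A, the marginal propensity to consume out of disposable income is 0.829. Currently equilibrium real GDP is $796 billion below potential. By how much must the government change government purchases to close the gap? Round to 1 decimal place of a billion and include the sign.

+$136.1 billion

Spending multiplier = 1/(1 − MPC) = 1/(1 − 0.829) = 1/0.171 ≈ 5.848.
Need ΔY = +$796 billion, so ΔG = ΔY/k = (+$796 billion) × 0.171 ≈ +$136.1 billion.
The government should increase government purchases by $136.1 billion.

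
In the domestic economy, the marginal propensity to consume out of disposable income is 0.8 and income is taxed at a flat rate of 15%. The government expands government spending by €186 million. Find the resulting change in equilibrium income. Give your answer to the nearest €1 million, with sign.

Government-spending multiplier = 1/(1 − c(1−t)) = 1/(1 − 0.8×0.85) = 1/0.32 = 3.125.
ΔY = k × ΔG = (+€186 million) / 0.32 ≈ +€581 million.

+€581 million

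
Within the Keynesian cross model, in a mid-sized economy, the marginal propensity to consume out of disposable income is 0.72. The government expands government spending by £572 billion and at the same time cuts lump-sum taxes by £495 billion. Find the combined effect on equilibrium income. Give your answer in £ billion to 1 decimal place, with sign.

+£3,315.7 billion

Expenditure multiplier = 1/(1 − MPC) = 1/(1 − 0.72) = 1/0.28 ≈ 3.571.
ΔG contributes k·ΔG = (+£572 billion) / 0.28 ≈ +£2,042.9 billion.
ΔT of −£495 billion changes first-round spending by −c·ΔT = +£356.4 billion, contributing k·(−c·ΔT) = (+£356.4 billion) / 0.28 ≈ +£1,272.9 billion.
Net ΔY = k(ΔG − c·ΔT) = (+£928.4 billion) / 0.28 ≈ +£3,315.7 billion.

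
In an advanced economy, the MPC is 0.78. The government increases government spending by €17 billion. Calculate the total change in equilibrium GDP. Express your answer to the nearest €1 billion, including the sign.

+€77 billion

Government-spending multiplier = 1/(1 − MPC) = 1/(1 − 0.78) = 1/0.22 ≈ 4.545.
ΔY = k × ΔG = (+€17 billion) / 0.22 ≈ +€77 billion.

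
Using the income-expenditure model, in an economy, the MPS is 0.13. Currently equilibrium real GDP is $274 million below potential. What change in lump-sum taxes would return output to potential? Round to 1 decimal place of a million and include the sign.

MPC = 1 − MPS = 1 − 0.13 = 0.87.
Spending multiplier = 1/(1 − MPC) = 1/(1 − 0.87) = 1/0.13 ≈ 7.692.
Tax multiplier = −c·k = −0.87/0.13 ≈ −6.692. Need ΔY = +$274 million, so ΔT = ΔY/(−c·k) = −(+$274 million) × 0.13 / 0.87 ≈ −$40.9 million.
The government should cut lump-sum taxes by $40.9 million.

−$40.9 million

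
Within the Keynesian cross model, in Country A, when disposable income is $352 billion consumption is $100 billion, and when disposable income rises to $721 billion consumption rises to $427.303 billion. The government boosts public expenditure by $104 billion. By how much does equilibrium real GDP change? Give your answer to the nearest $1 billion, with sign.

MPC = ΔC/ΔYd = (427.303 − 100)/(721 − 352) = 327.303/369 = 0.887.
Government-spending multiplier = 1/(1 − MPC) = 1/(1 − 0.887) = 1/0.113 ≈ 8.85.
ΔY = k × ΔG = (+$104 billion) / 0.113 ≈ +$920 billion.

+$920 billion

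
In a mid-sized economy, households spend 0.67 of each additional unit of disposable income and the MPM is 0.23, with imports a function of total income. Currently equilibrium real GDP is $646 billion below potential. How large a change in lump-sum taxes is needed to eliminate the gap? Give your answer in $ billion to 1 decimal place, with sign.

−$539.9 billion

Spending multiplier = 1/(1 − c + m) = 1/(1 − 0.67 + 0.23) = 1/0.56 ≈ 1.786.
Tax multiplier = −c·k = −0.67/0.56 ≈ −1.196. Need ΔY = +$646 billion, so ΔT = ΔY/(−c·k) = −(+$646 billion) × 0.56 / 0.67 ≈ −$539.9 billion.
The government should cut lump-sum taxes by $539.9 billion.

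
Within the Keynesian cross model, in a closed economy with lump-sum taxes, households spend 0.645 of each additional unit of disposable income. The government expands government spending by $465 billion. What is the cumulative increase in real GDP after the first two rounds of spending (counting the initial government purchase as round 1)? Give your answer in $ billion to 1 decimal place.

$764.9 billion

Round 1 adds ΔG = $465 billion; each later round is MPC = 0.645 times the previous.
After 2 rounds: 465 + 299.925 = ΔG·(1 − c^2)/(1 − c) = 465 × (1 − 0.416025)/0.355 ≈ $764.9 billion.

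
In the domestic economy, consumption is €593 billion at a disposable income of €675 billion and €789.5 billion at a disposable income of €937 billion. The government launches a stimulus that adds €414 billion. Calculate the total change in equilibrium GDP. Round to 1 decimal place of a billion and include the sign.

MPC = ΔC/ΔYd = (789.5 − 593)/(937 − 675) = 196.5/262 = 0.75.
Government-spending multiplier = 1/(1 − MPC) = 1/(1 − 0.75) = 1/0.25 = 4.
ΔY = k × ΔG = (+€414 billion) / 0.25 = +€1,656 billion.

+€1,656.0 billion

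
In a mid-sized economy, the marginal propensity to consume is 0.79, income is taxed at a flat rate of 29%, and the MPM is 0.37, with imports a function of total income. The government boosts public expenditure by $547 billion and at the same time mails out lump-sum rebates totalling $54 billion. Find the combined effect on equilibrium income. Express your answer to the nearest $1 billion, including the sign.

+$729 billion

Expenditure multiplier = 1/(1 − c(1−t) + m) = 1/(1 − 0.79×0.71 + 0.37) = 1/0.8091 ≈ 1.236.
ΔG contributes k·ΔG = (+$547 billion) / 0.8091 ≈ +$676.1 billion.
ΔT of −$54 billion changes first-round spending by −c·ΔT = +$42.66 billion, contributing k·(−c·ΔT) = (+$42.66 billion) / 0.8091 ≈ +$52.7 billion.
Net ΔY = k(ΔG − c·ΔT) = (+$589.66 billion) / 0.8091 ≈ +$729 billion.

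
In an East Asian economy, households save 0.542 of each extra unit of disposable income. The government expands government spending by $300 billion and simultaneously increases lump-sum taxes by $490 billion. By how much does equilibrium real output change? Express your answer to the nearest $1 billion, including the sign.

MPC = 1 − MPS = 1 − 0.542 = 0.458.
Expenditure multiplier = 1/(1 − MPC) = 1/(1 − 0.458) = 1/0.542 ≈ 1.845.
ΔG contributes k·ΔG = (+$300 billion) / 0.542 ≈ +$553.5 billion.
ΔT of +$490 billion changes first-round spending by −c·ΔT = −$224.42 billion, contributing k·(−c·ΔT) = (−$224.42 billion) / 0.542 ≈ −$414.1 billion.
Net ΔY = k(ΔG − c·ΔT) = (+$75.58 billion) / 0.542 ≈ +$139 billion.

+$139 billion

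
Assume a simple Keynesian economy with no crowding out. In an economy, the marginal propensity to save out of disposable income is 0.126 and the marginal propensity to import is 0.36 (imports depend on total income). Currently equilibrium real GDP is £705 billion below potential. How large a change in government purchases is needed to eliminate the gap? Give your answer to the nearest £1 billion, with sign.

MPC = 1 − MPS = 1 − 0.126 = 0.874.
Spending multiplier = 1/(1 − c + m) = 1/(1 − 0.874 + 0.36) = 1/0.486 ≈ 2.058.
Need ΔY = +£705 billion, so ΔG = ΔY/k = (+£705 billion) × 0.486 ≈ +£343 billion.
The government should increase government purchases by £343 billion.

+£343 billion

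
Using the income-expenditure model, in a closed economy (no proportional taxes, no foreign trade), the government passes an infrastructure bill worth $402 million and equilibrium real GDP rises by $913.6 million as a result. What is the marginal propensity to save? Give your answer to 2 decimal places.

0.44

Implied spending multiplier k = ΔY/ΔG = 913.6/402 ≈ 2.2726.
Since k = 1/(1 − MPC), MPC = 1 − 1/k = 1 − ΔG/ΔY = 1 − 402/913.6 ≈ 0.56.
MPS = 1 − MPC = 0.44.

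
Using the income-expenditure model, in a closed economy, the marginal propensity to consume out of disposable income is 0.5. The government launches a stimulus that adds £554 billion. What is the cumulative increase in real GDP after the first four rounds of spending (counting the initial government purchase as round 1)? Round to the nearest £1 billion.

£1,039 billion

Round 1 adds ΔG = £554 billion; each later round is MPC = 0.5 times the previous.
After 4 rounds: 554 + 277 + 138.5 + 69.25 = ΔG·(1 − c^4)/(1 − c) = 554 × (1 − 0.0625)/0.5 ≈ £1,039 billion.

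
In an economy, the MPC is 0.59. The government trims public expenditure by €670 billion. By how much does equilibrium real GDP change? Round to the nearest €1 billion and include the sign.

Spending multiplier = 1/(1 − MPC) = 1/(1 − 0.59) = 1/0.41 ≈ 2.439.
ΔY = k × ΔG = (−€670 billion) / 0.41 ≈ −€1,634 billion.

−€1,634 billion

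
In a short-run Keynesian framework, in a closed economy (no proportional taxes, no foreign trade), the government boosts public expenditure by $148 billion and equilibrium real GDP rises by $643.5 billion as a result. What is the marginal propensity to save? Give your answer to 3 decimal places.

Implied spending multiplier k = ΔY/ΔG = 643.5/148 ≈ 4.348.
Since k = 1/(1 − MPC), MPC = 1 − 1/k = 1 − ΔG/ΔY = 1 − 148/643.5 ≈ 0.770.
MPS = 1 − MPC = 0.230.

0.230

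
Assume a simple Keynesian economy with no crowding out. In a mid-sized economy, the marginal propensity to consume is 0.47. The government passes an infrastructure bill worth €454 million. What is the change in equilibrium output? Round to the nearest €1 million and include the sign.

+€857 million

Spending multiplier = 1/(1 − MPC) = 1/(1 − 0.47) = 1/0.53 ≈ 1.887.
ΔY = k × ΔG = (+€454 million) / 0.53 ≈ +€857 million.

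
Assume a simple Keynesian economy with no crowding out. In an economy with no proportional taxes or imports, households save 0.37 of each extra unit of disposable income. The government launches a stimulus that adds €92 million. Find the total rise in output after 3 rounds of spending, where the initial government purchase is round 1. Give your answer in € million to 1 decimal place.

MPC = 1 − MPS = 1 − 0.37 = 0.63.
Round 1 adds ΔG = €92 million; each later round is MPC = 0.63 times the previous.
After 3 rounds: 92 + 57.96 + 36.5148 = ΔG·(1 − c^3)/(1 − c) = 92 × (1 − 0.250047)/0.37 ≈ €186.5 million.

€186.5 million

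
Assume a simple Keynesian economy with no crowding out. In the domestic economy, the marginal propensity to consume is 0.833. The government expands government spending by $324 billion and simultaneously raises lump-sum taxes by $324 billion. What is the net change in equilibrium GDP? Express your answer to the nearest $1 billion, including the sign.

Expenditure multiplier = 1/(1 − MPC) = 1/(1 − 0.833) = 1/0.167 ≈ 5.988.
ΔG contributes k·ΔG = (+$324 billion) / 0.167 ≈ +$1,940.1 billion.
ΔT of +$324 billion changes first-round spending by −c·ΔT = −$269.892 billion, contributing k·(−c·ΔT) = (−$269.892 billion) / 0.167 ≈ −$1,616.1 billion.
With ΔG = ΔT and no other leakages, the balanced-budget multiplier is 1, so ΔY = ΔG = +$324 billion.

+$324 billion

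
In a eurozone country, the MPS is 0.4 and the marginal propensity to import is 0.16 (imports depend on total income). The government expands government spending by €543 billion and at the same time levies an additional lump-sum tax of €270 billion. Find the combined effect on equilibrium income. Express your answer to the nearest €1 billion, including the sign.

MPC = 1 − MPS = 1 − 0.4 = 0.6.
Expenditure multiplier = 1/(1 − c + m) = 1/(1 − 0.6 + 0.16) = 1/0.56 ≈ 1.786.
ΔG contributes k·ΔG = (+€543 billion) / 0.56 ≈ +€969.6 billion.
ΔT of +€270 billion changes first-round spending by −c·ΔT = −€162 billion, contributing k·(−c·ΔT) = (−€162 billion) / 0.56 ≈ −€289.3 billion.
Net ΔY = k(ΔG − c·ΔT) = (+€381 billion) / 0.56 ≈ +€680 billion.

+€680 billion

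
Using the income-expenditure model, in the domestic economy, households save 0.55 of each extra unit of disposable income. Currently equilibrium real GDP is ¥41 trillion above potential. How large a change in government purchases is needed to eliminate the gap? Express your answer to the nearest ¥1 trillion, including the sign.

MPC = 1 − MPS = 1 − 0.55 = 0.45.
Spending multiplier = 1/(1 − MPC) = 1/(1 − 0.45) = 1/0.55 ≈ 1.818.
Need ΔY = −¥41 trillion, so ΔG = ΔY/k = (−¥41 trillion) × 0.55 ≈ −¥23 trillion.
The government should cut government purchases by ¥23 trillion.

−¥23 trillion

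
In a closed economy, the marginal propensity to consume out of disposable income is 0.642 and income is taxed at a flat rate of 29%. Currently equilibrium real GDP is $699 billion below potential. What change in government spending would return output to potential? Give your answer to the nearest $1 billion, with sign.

Spending multiplier = 1/(1 − c(1−t)) = 1/(1 − 0.642×0.71) = 1/0.54418 ≈ 1.838.
Need ΔY = +$699 billion, so ΔG = ΔY/k = (+$699 billion) × 0.54418 ≈ +$380 billion.
The government should increase government spending by $380 billion.

+$380 billion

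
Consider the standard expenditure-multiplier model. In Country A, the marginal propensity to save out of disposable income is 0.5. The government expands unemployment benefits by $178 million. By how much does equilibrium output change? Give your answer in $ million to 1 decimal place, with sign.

MPC = 1 − MPS = 1 − 0.5 = 0.5.
The transfer change shifts disposable income by +$178 million, so first-round consumption changes by c·ΔTR = 0.5 × (+$178 million) = +$89 million.
Expenditure multiplier = 1/(1 − MPC) = 1/(1 − 0.5) = 1/0.5 = 2.
The transfer multiplier is c × k = 1, so ΔY = k × (c·ΔTR) = (+$89 million) / 0.5 = +$178 million.

+$178.0 million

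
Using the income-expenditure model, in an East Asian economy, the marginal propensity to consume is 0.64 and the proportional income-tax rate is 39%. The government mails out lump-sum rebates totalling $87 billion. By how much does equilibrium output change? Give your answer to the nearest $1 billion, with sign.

A lump-sum tax change of −$87 billion shifts disposable income by +$87 billion; first-round consumption changes by −c × ΔT = −0.64 × (−$87 billion) = +$55.68 billion.
Expenditure multiplier = 1/(1 − c(1−t)) = 1/(1 − 0.64×0.61) = 1/0.6096 ≈ 1.64.
The tax multiplier is −c × k ≈ −1.05, so ΔY = k × (−c·ΔT) = (+$55.68 billion) / 0.6096 ≈ +$91 billion.

+$91 billion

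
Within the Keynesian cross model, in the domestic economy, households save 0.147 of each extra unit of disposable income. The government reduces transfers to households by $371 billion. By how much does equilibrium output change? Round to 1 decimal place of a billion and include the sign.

MPC = 1 − MPS = 1 − 0.147 = 0.853.
The transfer change shifts disposable income by −$371 billion, so first-round consumption changes by c·ΔTR = 0.853 × (−$371 billion) = −$316.463 billion.
Expenditure multiplier = 1/(1 − MPC) = 1/(1 − 0.853) = 1/0.147 ≈ 6.803.
The transfer multiplier is c × k ≈ 5.803, so ΔY = k × (c·ΔTR) = (−$316.463 billion) / 0.147 ≈ −$2,152.8 billion.

−$2,152.8 billion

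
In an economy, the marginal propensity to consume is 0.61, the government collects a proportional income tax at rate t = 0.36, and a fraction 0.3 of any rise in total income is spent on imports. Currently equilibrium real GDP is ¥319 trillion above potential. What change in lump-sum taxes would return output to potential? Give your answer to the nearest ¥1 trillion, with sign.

+¥476 trillion

Spending multiplier = 1/(1 − c(1−t) + m) = 1/(1 − 0.61×0.64 + 0.3) = 1/0.9096 ≈ 1.099.
Tax multiplier = −c·k = −0.61/0.9096 ≈ −0.671. Need ΔY = −¥319 trillion, so ΔT = ΔY/(−c·k) = −(−¥319 trillion) × 0.9096 / 0.61 ≈ +¥476 trillion.
The government should raise lump-sum taxes by ¥476 trillion.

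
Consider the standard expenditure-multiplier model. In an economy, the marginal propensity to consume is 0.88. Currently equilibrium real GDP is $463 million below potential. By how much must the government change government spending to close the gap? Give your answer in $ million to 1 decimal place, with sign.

+$55.6 million

Spending multiplier = 1/(1 − MPC) = 1/(1 − 0.88) = 1/0.12 ≈ 8.333.
Need ΔY = +$463 million, so ΔG = ΔY/k = (+$463 million) × 0.12 ≈ +$55.6 million.
The government should increase government spending by $55.6 million.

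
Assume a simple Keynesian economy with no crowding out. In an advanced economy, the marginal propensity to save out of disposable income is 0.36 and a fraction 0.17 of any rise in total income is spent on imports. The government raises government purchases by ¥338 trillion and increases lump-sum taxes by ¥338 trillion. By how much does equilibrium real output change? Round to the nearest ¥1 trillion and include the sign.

+¥230 trillion

MPC = 1 − MPS = 1 − 0.36 = 0.64.
Expenditure multiplier = 1/(1 − c + m) = 1/(1 − 0.64 + 0.17) = 1/0.53 ≈ 1.887.
ΔG contributes k·ΔG = (+¥338 trillion) / 0.53 ≈ +¥637.7 trillion.
ΔT of +¥338 trillion changes first-round spending by −c·ΔT = −¥216.32 trillion, contributing k·(−c·ΔT) = (−¥216.32 trillion) / 0.53 ≈ −¥408.2 trillion.
Net ΔY = k(ΔG − c·ΔT) = (+¥121.68 trillion) / 0.53 ≈ +¥230 trillion.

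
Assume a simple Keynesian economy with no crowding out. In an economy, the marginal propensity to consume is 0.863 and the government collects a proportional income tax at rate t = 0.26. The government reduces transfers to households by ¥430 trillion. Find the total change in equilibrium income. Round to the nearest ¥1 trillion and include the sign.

−¥1,027 trillion

The transfer change shifts disposable income by −¥430 trillion, so first-round consumption changes by c·ΔTR = 0.863 × (−¥430 trillion) = −¥371.09 trillion.
Expenditure multiplier = 1/(1 − c(1−t)) = 1/(1 − 0.863×0.74) = 1/0.36138 ≈ 2.767.
The transfer multiplier is c × k ≈ 2.388, so ΔY = k × (c·ΔTR) = (−¥371.09 trillion) / 0.36138 ≈ −¥1,027 trillion.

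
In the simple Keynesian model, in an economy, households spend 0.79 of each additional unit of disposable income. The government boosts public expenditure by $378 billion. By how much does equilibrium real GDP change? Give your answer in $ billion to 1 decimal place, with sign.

+$1,800.0 billion

Expenditure multiplier = 1/(1 − MPC) = 1/(1 − 0.79) = 1/0.21 ≈ 4.762.
ΔY = k × ΔG = (+$378 billion) / 0.21 = +$1,800 billion.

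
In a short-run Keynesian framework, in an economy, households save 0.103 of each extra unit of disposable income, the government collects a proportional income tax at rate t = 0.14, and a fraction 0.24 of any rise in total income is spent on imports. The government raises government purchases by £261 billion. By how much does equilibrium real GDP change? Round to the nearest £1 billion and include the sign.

+£557 billion

MPC = 1 − MPS = 1 − 0.103 = 0.897.
Spending multiplier = 1/(1 − c(1−t) + m) = 1/(1 − 0.897×0.86 + 0.24) = 1/0.46858 ≈ 2.134.
ΔY = k × ΔG = (+£261 billion) / 0.46858 ≈ +£557 billion.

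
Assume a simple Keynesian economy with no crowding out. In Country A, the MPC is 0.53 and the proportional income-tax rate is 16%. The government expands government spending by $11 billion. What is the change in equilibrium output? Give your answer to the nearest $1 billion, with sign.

+$20 billion

Government-spending multiplier = 1/(1 − c(1−t)) = 1/(1 − 0.53×0.84) = 1/0.5548 ≈ 1.802.
ΔY = k × ΔG = (+$11 billion) / 0.5548 ≈ +$20 billion.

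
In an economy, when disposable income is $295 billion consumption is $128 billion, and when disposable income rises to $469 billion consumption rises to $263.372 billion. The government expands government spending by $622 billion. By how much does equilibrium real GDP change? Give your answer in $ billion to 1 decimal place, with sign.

MPC = ΔC/ΔYd = (263.372 − 128)/(469 − 295) = 135.372/174 = 0.778.
Government-spending multiplier = 1/(1 − MPC) = 1/(1 − 0.778) = 1/0.222 ≈ 4.505.
ΔY = k × ΔG = (+$622 billion) / 0.222 ≈ +$2,801.8 billion.

+$2,801.8 billion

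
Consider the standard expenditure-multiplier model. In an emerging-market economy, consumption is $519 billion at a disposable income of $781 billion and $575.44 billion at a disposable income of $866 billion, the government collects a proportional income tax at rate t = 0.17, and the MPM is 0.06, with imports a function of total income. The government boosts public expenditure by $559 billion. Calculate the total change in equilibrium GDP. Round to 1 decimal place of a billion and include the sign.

MPC = ΔC/ΔYd = (575.44 − 519)/(866 − 781) = 56.44/85 = 0.664.
Spending multiplier = 1/(1 − c(1−t) + m) = 1/(1 − 0.664×0.83 + 0.06) = 1/0.50888 ≈ 1.965.
ΔY = k × ΔG = (+$559 billion) / 0.50888 ≈ +$1,098.5 billion.

+$1,098.5 billion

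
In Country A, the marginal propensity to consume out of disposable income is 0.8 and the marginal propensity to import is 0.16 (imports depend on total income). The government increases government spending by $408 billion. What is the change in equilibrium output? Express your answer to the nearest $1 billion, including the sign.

+$1,133 billion

Spending multiplier = 1/(1 − c + m) = 1/(1 − 0.8 + 0.16) = 1/0.36 ≈ 2.778.
ΔY = k × ΔG = (+$408 billion) / 0.36 ≈ +$1,133 billion.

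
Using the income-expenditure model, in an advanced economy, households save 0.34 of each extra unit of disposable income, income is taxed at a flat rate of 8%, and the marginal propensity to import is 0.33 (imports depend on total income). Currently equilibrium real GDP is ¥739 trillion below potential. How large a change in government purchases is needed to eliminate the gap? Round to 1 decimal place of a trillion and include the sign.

MPC = 1 − MPS = 1 − 0.34 = 0.66.
Spending multiplier = 1/(1 − c(1−t) + m) = 1/(1 − 0.66×0.92 + 0.33) = 1/0.7228 ≈ 1.384.
Need ΔY = +¥739 trillion, so ΔG = ΔY/k = (+¥739 trillion) × 0.7228 ≈ +¥534.1 trillion.
The government should increase government purchases by ¥534.1 trillion.

+¥534.1 trillion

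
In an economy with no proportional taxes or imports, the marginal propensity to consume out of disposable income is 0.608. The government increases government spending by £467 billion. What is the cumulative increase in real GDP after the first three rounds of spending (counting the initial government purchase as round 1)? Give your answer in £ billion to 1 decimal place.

£923.6 billion

Round 1 adds ΔG = £467 billion; each later round is MPC = 0.608 times the previous.
After 3 rounds: 467 + 283.936 + 172.633088 = ΔG·(1 − c^3)/(1 − c) = 467 × (1 − 0.224755712)/0.392 ≈ £923.6 billion.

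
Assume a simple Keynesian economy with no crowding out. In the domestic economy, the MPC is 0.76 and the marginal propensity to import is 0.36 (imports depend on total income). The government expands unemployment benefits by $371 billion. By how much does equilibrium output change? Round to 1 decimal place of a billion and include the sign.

+$469.9 billion

The transfer change shifts disposable income by +$371 billion, so first-round consumption changes by c·ΔTR = 0.76 × (+$371 billion) = +$281.96 billion.
Expenditure multiplier = 1/(1 − c + m) = 1/(1 − 0.76 + 0.36) = 1/0.6 ≈ 1.667.
The transfer multiplier is c × k ≈ 1.267, so ΔY = k × (c·ΔTR) = (+$281.96 billion) / 0.6 ≈ +$469.9 billion.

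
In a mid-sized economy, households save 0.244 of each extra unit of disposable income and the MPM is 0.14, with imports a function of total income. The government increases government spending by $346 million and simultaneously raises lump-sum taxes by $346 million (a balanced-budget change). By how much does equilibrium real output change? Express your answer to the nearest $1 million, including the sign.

MPC = 1 − MPS = 1 − 0.244 = 0.756.
Expenditure multiplier = 1/(1 − c + m) = 1/(1 − 0.756 + 0.14) = 1/0.384 ≈ 2.604.
ΔG contributes k·ΔG = (+$346 million) / 0.384 ≈ +$901 million.
ΔT of +$346 million changes first-round spending by −c·ΔT = −$261.576 million, contributing k·(−c·ΔT) = (−$261.576 million) / 0.384 ≈ −$681.2 million.
Net ΔY = k(ΔG − c·ΔT) = (+$84.424 million) / 0.384 ≈ +$220 million.

+$220 million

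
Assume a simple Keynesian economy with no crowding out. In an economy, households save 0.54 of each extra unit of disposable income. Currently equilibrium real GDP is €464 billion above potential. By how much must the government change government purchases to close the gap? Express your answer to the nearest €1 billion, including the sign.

MPC = 1 − MPS = 1 − 0.54 = 0.46.
Spending multiplier = 1/(1 − MPC) = 1/(1 − 0.46) = 1/0.54 ≈ 1.852.
Need ΔY = −€464 billion, so ΔG = ΔY/k = (−€464 billion) × 0.54 ≈ −€251 billion.
The government should cut government purchases by €251 billion.

−€251 billion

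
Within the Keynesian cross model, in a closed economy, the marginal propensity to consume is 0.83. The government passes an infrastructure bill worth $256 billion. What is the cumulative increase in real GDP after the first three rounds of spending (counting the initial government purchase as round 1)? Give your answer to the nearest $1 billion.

Round 1 adds ΔG = $256 billion; each later round is MPC = 0.83 times the previous.
After 3 rounds: 256 + 212.48 + 176.3584 = ΔG·(1 − c^3)/(1 − c) = 256 × (1 − 0.571787)/0.17 ≈ $645 billion.

$645 billion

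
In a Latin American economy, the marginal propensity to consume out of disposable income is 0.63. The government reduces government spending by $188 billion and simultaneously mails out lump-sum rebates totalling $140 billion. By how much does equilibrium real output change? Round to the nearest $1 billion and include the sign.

−$270 billion

Expenditure multiplier = 1/(1 − MPC) = 1/(1 − 0.63) = 1/0.37 ≈ 2.703.
ΔG contributes k·ΔG = (−$188 billion) / 0.37 ≈ −$508.1 billion.
ΔT of −$140 billion changes first-round spending by −c·ΔT = +$88.2 billion, contributing k·(−c·ΔT) = (+$88.2 billion) / 0.37 ≈ +$238.4 billion.
Net ΔY = k(ΔG − c·ΔT) = (−$99.8 billion) / 0.37 ≈ −$270 billion.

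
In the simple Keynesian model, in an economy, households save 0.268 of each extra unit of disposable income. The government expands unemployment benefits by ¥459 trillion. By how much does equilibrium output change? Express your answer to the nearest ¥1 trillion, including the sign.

MPC = 1 − MPS = 1 − 0.268 = 0.732.
The transfer change shifts disposable income by +¥459 trillion, so first-round consumption changes by c·ΔTR = 0.732 × (+¥459 trillion) = +¥335.988 trillion.
Expenditure multiplier = 1/(1 − MPC) = 1/(1 − 0.732) = 1/0.268 ≈ 3.731.
The transfer multiplier is c × k ≈ 2.731, so ΔY = k × (c·ΔTR) = (+¥335.988 trillion) / 0.268 ≈ +¥1,254 trillion.

+¥1,254 trillion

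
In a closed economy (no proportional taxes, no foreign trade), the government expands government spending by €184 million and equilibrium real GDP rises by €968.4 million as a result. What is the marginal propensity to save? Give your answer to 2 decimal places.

Implied spending multiplier k = ΔY/ΔG = 968.4/184 ≈ 5.263.
Since k = 1/(1 − MPC), MPC = 1 − 1/k = 1 − ΔG/ΔY = 1 − 184/968.4 ≈ 0.81.
MPS = 1 − MPC = 0.19.

0.19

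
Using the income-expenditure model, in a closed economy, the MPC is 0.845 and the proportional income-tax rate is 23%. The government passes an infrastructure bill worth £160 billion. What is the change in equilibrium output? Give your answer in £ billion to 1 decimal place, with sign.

+£458.0 billion

Government-spending multiplier = 1/(1 − c(1−t)) = 1/(1 − 0.845×0.77) = 1/0.34935 ≈ 2.862.
ΔY = k × ΔG = (+£160 billion) / 0.34935 ≈ +£458 billion.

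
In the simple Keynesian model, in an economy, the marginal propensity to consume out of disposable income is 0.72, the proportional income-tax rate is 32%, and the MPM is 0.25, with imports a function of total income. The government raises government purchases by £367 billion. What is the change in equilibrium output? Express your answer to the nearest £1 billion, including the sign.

+£483 billion

Expenditure multiplier = 1/(1 − c(1−t) + m) = 1/(1 − 0.72×0.68 + 0.25) = 1/0.7604 ≈ 1.315.
ΔY = k × ΔG = (+£367 billion) / 0.7604 ≈ +£483 billion.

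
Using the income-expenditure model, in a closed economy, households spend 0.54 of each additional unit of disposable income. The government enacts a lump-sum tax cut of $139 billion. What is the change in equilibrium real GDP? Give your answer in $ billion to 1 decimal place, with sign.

A lump-sum tax change of −$139 billion shifts disposable income by +$139 billion; first-round consumption changes by −c × ΔT = −0.54 × (−$139 billion) = +$75.06 billion.
Expenditure multiplier = 1/(1 − MPC) = 1/(1 − 0.54) = 1/0.46 ≈ 2.174.
The tax multiplier is −c × k ≈ −1.174, so ΔY = k × (−c·ΔT) = (+$75.06 billion) / 0.46 ≈ +$163.2 billion.

+$163.2 billion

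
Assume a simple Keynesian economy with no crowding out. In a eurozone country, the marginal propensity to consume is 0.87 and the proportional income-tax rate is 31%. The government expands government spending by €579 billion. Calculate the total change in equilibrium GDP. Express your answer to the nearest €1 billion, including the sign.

+€1,449 billion

Spending multiplier = 1/(1 − c(1−t)) = 1/(1 − 0.87×0.69) = 1/0.3997 ≈ 2.502.
ΔY = k × ΔG = (+€579 billion) / 0.3997 ≈ +€1,449 billion.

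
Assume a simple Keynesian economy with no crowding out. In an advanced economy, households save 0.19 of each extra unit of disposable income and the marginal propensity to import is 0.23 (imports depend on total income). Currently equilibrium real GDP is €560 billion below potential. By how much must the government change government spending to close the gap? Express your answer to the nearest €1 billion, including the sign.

MPC = 1 − MPS = 1 − 0.19 = 0.81.
Spending multiplier = 1/(1 − c + m) = 1/(1 − 0.81 + 0.23) = 1/0.42 ≈ 2.381.
Need ΔY = +€560 billion, so ΔG = ΔY/k = (+€560 billion) × 0.42 ≈ +€235 billion.
The government should increase government spending by €235 billion.

+€235 billion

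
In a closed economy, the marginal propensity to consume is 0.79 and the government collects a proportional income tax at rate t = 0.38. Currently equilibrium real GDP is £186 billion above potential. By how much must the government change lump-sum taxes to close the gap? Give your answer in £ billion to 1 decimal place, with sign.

+£120.1 billion

Spending multiplier = 1/(1 − c(1−t)) = 1/(1 − 0.79×0.62) = 1/0.5102 ≈ 1.96.
Tax multiplier = −c·k = −0.79/0.5102 ≈ −1.548. Need ΔY = −£186 billion, so ΔT = ΔY/(−c·k) = −(−£186 billion) × 0.5102 / 0.79 ≈ +£120.1 billion.
The government should raise lump-sum taxes by £120.1 billion.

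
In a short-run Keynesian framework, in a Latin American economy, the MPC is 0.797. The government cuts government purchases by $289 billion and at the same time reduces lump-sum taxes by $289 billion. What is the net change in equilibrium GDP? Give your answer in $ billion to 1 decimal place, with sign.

Expenditure multiplier = 1/(1 − MPC) = 1/(1 − 0.797) = 1/0.203 ≈ 4.926.
ΔG contributes k·ΔG = (−$289 billion) / 0.203 ≈ −$1,423.6 billion.
ΔT of −$289 billion changes first-round spending by −c·ΔT = +$230.333 billion, contributing k·(−c·ΔT) = (+$230.333 billion) / 0.203 ≈ +$1,134.6 billion.
With ΔG = ΔT and no other leakages, the balanced-budget multiplier is 1, so ΔY = ΔG = −$289 billion.

−$289.0 billion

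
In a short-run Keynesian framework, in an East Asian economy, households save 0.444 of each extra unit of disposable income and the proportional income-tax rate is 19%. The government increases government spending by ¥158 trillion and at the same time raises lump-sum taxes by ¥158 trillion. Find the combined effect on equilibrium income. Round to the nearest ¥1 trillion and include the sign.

MPC = 1 − MPS = 1 − 0.444 = 0.556.
Expenditure multiplier = 1/(1 − c(1−t)) = 1/(1 − 0.556×0.81) = 1/0.54964 ≈ 1.819.
ΔG contributes k·ΔG = (+¥158 trillion) / 0.54964 ≈ +¥287.5 trillion.
ΔT of +¥158 trillion changes first-round spending by −c·ΔT = −¥87.848 trillion, contributing k·(−c·ΔT) = (−¥87.848 trillion) / 0.54964 ≈ −¥159.8 trillion.
Net ΔY = k(ΔG − c·ΔT) = (+¥70.152 trillion) / 0.54964 ≈ +¥128 trillion.

+¥128 trillion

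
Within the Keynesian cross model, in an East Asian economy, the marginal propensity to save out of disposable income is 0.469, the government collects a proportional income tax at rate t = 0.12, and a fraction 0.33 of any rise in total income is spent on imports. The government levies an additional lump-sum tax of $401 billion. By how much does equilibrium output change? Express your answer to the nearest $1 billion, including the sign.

−$247 billion

MPC = 1 − MPS = 1 − 0.469 = 0.531.
A lump-sum tax change of +$401 billion shifts disposable income by −$401 billion; first-round consumption changes by −c × ΔT = −0.531 × (+$401 billion) = −$212.931 billion.
Expenditure multiplier = 1/(1 − c(1−t) + m) = 1/(1 − 0.531×0.88 + 0.33) = 1/0.86272 ≈ 1.159.
The tax multiplier is −c × k ≈ −0.615, so ΔY = k × (−c·ΔT) = (−$212.931 billion) / 0.86272 ≈ −$247 billion.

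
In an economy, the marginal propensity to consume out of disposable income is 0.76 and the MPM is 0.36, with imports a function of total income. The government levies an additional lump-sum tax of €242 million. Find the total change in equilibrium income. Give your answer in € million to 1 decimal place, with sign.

−€306.5 million

A lump-sum tax change of +€242 million shifts disposable income by −€242 million; first-round consumption changes by −c × ΔT = −0.76 × (+€242 million) = −€183.92 million.
Expenditure multiplier = 1/(1 − c + m) = 1/(1 − 0.76 + 0.36) = 1/0.6 ≈ 1.667.
The tax multiplier is −c × k ≈ −1.267, so ΔY = k × (−c·ΔT) = (−€183.92 million) / 0.6 ≈ −€306.5 million.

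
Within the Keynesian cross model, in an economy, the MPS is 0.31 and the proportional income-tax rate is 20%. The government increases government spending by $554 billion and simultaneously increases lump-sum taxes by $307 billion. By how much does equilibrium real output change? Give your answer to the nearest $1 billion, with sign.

+$764 billion

MPC = 1 − MPS = 1 − 0.31 = 0.69.
Expenditure multiplier = 1/(1 − c(1−t)) = 1/(1 − 0.69×0.8) = 1/0.448 ≈ 2.232.
ΔG contributes k·ΔG = (+$554 billion) / 0.448 ≈ +$1,236.6 billion.
ΔT of +$307 billion changes first-round spending by −c·ΔT = −$211.83 billion, contributing k·(−c·ΔT) = (−$211.83 billion) / 0.448 ≈ −$472.8 billion.
Net ΔY = k(ΔG − c·ΔT) = (+$342.17 billion) / 0.448 ≈ +$764 billion.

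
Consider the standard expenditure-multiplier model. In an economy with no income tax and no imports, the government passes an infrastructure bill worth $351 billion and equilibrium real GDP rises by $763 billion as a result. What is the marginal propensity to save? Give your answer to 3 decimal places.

Implied spending multiplier k = ΔY/ΔG = 763/351 ≈ 2.1738.
Since k = 1/(1 − MPC), MPC = 1 − 1/k = 1 − ΔG/ΔY = 1 − 351/763 ≈ 0.540.
MPS = 1 − MPC = 0.460.

0.460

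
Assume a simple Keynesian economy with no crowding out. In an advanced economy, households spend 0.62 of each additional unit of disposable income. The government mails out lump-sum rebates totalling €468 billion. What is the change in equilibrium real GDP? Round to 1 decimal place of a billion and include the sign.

+€763.6 billion

A lump-sum tax change of −€468 billion shifts disposable income by +€468 billion; first-round consumption changes by −c × ΔT = −0.62 × (−€468 billion) = +€290.16 billion.
Expenditure multiplier = 1/(1 − MPC) = 1/(1 − 0.62) = 1/0.38 ≈ 2.632.
The tax multiplier is −c × k ≈ −1.632, so ΔY = k × (−c·ΔT) = (+€290.16 billion) / 0.38 ≈ +€763.6 billion.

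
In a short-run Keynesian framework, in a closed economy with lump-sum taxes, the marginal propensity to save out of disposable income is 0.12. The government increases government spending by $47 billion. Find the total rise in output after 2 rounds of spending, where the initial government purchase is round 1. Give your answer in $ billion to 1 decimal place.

$88.4 billion

MPC = 1 − MPS = 1 − 0.12 = 0.88.
Round 1 adds ΔG = $47 billion; each later round is MPC = 0.88 times the previous.
After 2 rounds: 47 + 41.36 = ΔG·(1 − c^2)/(1 − c) = 47 × (1 − 0.7744)/0.12 ≈ $88.4 billion.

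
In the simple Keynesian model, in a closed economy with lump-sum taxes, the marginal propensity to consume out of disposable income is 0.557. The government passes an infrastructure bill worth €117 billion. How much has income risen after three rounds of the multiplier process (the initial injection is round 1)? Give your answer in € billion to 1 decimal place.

€218.5 billion

Round 1 adds ΔG = €117 billion; each later round is MPC = 0.557 times the previous.
After 3 rounds: 117 + 65.169 + 36.299133 = ΔG·(1 − c^3)/(1 − c) = 117 × (1 − 0.172808693)/0.443 ≈ €218.5 billion.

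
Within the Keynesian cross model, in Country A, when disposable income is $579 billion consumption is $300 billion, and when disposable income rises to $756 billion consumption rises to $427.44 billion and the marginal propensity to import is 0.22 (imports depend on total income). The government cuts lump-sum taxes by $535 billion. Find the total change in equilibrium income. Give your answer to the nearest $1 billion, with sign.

MPC = ΔC/ΔYd = (427.44 − 300)/(756 − 579) = 127.44/177 = 0.72.
A lump-sum tax change of −$535 billion shifts disposable income by +$535 billion; first-round consumption changes by −c × ΔT = −0.72 × (−$535 billion) = +$385.2 billion.
Expenditure multiplier = 1/(1 − c + m) = 1/(1 − 0.72 + 0.22) = 1/0.5 = 2.
The tax multiplier is −c × k = −1.44, so ΔY = k × (−c·ΔT) = (+$385.2 billion) / 0.5 ≈ +$770 billion.

+$770 billion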